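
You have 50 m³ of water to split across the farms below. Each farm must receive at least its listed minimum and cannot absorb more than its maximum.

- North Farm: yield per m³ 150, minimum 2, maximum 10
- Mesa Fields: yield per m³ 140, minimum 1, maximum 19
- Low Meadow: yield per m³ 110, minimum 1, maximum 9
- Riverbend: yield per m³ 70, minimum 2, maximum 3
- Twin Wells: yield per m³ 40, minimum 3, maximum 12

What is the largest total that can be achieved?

5720

Meeting every minimum uses 2+1+1+2+3 = 9 m³, leaving 41.
Order the farms by yield per m³: North Farm 150 > Mesa Fields 140 > Low Meadow 110 > Riverbend 70 > Twin Wells 40.
North Farm: +8 to 10 (cap) → 33 left.
Mesa Fields takes 18 more to reach its cap of 19 → 15 left.
Low Meadow takes 8 more to reach its cap of 9 → 7 left.
Give Riverbend 1 more to hit its cap of 3 → 6 left.
Only 6 left; Twin Wells takes them to reach 9.
Total = 150×10 + 140×19 + 110×9 + 70×3 + 40×9 = 5720.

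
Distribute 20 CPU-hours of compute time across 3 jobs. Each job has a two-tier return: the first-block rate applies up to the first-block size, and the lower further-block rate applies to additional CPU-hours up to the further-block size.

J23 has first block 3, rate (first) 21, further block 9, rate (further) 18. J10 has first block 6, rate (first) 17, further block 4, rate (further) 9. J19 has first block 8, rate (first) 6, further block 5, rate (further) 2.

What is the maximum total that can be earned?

345

Rank every tier by rate: J23/tier1 21 > J23/tier2 18 > J10/tier1 17 > J10/tier2 9 > J19/tier1 6 > J19/tier2 2.
J23/tier1 (21): +3 ; 17 left.
J23/tier2 (18): +9 ; 8 left.
J10/tier1 (17): +6 ; 2 left.
2 remain; put them into J10 tier2 at 9.
Total = 21×3 + 18×9 + 17×6 + 9×2 = 345.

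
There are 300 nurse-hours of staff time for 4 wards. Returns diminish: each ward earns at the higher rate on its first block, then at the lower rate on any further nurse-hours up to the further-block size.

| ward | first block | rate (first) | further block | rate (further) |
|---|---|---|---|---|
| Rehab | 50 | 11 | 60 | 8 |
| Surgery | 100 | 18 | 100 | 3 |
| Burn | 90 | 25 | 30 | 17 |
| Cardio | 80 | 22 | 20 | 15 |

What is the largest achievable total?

6320

Rank every tier by rate: Burn/T1 25 > Cardio/T1 22 > Surgery/T1 18 > Burn/T2 17 > Cardio/T2 15 > Rehab/T1 11 > Rehab/T2 8 > Surgery/T2 3.
Burn/T1 (25): +90 ; 210 left.
Fill Cardio T1 block (80 at 22) ; 130 left.
Surgery/T1 (18): +100 ; 30 left.
Fill Burn T2 block (30 at 17) ; 0 left.
Total = 25×90 + 22×80 + 18×100 + 17×30 = 6320.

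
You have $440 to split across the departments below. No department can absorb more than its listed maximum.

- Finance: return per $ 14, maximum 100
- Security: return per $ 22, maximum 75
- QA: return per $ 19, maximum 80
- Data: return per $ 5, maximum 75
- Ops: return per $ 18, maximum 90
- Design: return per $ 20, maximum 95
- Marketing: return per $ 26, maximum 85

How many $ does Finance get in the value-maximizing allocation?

Rank by return per $: Marketing 26 > Security 22 > Design 20 > QA 19 > Ops 18 > Finance 14 > Data 5.
Marketing takes 85 to reach its cap of 85 → 355 left.
Security takes 75 to reach its cap of 75 → 280 left.
Design takes 95 to reach its cap of 95 → 185 left.
QA takes 80 to reach its cap of 80 → 105 left.
Ops takes 90 to reach its cap of 90 → 15 left.
Finance has room for 100 but only 15 remain, so it gets 15.

15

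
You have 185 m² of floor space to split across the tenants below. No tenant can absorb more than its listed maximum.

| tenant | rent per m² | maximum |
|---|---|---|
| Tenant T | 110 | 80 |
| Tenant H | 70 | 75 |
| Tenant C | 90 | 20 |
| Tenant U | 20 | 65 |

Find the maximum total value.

Order the tenants by rent per m²: Tenant T 110 > Tenant C 90 > Tenant H 70 > Tenant U 20.
Tenant T takes 80 to reach its cap of 80 → 105 left.
Tenant C: +20 to 20 (cap) → 85 left.
Give Tenant H 75 to hit its cap of 75 → 10 left.
Tenant U has room for 65 but only 10 remain, so it gets 10.
Total = 110×80 + 70×75 + 90×20 + 20×10 = 16050.

16050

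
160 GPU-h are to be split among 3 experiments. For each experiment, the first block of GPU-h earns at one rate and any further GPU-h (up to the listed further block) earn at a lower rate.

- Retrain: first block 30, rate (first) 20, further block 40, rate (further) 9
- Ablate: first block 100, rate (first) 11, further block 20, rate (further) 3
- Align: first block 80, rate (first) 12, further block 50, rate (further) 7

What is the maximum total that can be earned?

2110

Treat each block as its own option and order by rate: Retrain/first 20 > Align/first 12 > Ablate/first 11 > Retrain/second 9 > Align/second 7 > Ablate/second 3.
Retrain first at 20: fill all 30 → 130 left.
Fill Align first block (80 at 12) → 50 left.
50 remain; put them into Ablate first at 11.
Total = 20×30 + 12×80 + 11×50 = 2110.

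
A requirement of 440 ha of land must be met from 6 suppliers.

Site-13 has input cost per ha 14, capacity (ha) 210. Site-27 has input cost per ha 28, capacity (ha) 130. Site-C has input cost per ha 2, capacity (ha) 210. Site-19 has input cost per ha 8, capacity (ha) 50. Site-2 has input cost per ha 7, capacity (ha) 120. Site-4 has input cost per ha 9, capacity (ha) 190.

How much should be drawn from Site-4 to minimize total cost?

Fill from the cheapest supplier first.
Site-C at 2: take all 210 ha ; 230 still needed.
Site-2 (7): use full 120 ; 110 ha to go.
Take 50 from Site-19 at 8 ; need 60 more.
Site-4 at 9: take 60 of its 190 ; requirement met.
Site-13, Site-27: unused.

60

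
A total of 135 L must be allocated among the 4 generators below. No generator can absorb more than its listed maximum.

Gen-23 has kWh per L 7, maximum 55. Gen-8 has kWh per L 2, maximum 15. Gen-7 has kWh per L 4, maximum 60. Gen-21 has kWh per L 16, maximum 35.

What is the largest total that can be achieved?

1125

Order the generators by kWh per L: Gen-21 16 > Gen-23 7 > Gen-7 4 > Gen-8 2.
Gen-21: +35 to 35 (cap) → 100 left.
Gen-23: +55 to 55 (cap) → 45 left.
Gen-7 has room for 60 but only 45 remain, so it gets 45.
Total = 7×55 + 4×45 + 16×35 = 1125.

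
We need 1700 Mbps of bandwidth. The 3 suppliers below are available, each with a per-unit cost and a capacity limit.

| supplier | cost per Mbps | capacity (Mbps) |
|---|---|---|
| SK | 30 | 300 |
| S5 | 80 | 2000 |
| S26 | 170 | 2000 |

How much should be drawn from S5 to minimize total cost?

1400

Use suppliers in increasing cost order.
Take 300 from SK at 30 ; need 1400 more.
Take 1400 from S5 at 80 to finish.
S26: unused.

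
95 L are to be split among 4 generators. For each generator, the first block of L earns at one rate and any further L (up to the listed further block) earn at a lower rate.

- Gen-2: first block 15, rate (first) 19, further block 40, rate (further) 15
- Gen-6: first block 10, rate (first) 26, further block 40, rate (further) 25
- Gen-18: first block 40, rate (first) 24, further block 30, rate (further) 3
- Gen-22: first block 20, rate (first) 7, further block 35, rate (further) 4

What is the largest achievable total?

Order all 8 blocks by rate: Gen-6/first 26 > Gen-6/second 25 > Gen-18/first 24 > Gen-2/first 19 > Gen-2/second 15 > Gen-22/first 7 > Gen-22/second 4 > Gen-18/second 3.
Fill Gen-6 first block (10 at 26) ; 85 left.
Gen-6/second (25): +40 ; 45 left.
Fill Gen-18 first block (40 at 24) ; 5 left.
5 remain; put them into Gen-2 first at 19.
Total = 26×10 + 25×40 + 24×40 + 19×5 = 2315.

2315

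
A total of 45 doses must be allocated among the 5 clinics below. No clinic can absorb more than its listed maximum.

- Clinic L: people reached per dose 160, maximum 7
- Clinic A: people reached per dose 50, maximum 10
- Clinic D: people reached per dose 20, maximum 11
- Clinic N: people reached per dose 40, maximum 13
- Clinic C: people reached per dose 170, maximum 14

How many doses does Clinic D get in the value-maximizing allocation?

1

Order the clinics by people reached per dose: Clinic C 170 > Clinic L 160 > Clinic A 50 > Clinic N 40 > Clinic D 20.
Clinic C takes 14 to reach its cap of 14 — 31 left.
Clinic L takes 7 to reach its cap of 7 — 24 left.
Clinic A takes 10 to reach its cap of 10 — 14 left.
Clinic N: +13 to 13 (cap) — 1 left.
Only 1 left; Clinic D takes them to reach 1.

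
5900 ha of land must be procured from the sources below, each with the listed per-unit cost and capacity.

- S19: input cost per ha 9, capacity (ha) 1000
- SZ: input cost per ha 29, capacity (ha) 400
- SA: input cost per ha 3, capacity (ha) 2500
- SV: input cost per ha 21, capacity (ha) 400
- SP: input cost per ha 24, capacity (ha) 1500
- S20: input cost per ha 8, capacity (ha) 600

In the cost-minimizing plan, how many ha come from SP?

Use sources in increasing cost order.
SA (3): use full 2500 ; 3400 ha to go.
S20 (8): use full 600 ; 2800 ha to go.
S19 (9): use full 1000 ; 1800 ha to go.
SV (21): use full 400 ; 1400 ha to go.
Take 1400 from SP at 24 to finish.
SZ: unused.

1400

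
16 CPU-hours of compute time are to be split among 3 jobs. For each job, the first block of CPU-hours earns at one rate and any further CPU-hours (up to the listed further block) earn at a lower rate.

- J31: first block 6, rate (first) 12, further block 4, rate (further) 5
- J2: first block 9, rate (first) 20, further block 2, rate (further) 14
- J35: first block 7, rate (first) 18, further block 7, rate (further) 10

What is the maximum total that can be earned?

306

Rank every tier by rate: J2/tier1 20 > J35/tier1 18 > J2/tier2 14 > J31/tier1 12 > J35/tier2 10 > J31/tier2 5.
Fill J2 tier1 block (9 at 20) ; 7 left.
J35 tier1 at 18: fill all 7 ; 0 left.
Total = 20×9 + 18×7 = 306.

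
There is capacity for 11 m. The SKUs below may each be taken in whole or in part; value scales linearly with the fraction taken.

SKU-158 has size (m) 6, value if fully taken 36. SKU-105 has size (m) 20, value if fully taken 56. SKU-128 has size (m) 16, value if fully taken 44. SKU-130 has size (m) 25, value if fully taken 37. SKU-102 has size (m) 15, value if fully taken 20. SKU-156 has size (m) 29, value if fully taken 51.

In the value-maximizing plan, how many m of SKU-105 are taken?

Best value per unit of size first: SKU-158 36/6≈6, SKU-105 56/20≈2.8, SKU-128 44/16≈2.75, SKU-156 51/29≈1.76, SKU-130 37/25≈1.48, SKU-102 20/15≈1.33.
All 6 m of SKU-158 fit (value 36) — 5 remain.
Fill the last 5 m with part of SKU-105: 5/20 of it earns 14.

5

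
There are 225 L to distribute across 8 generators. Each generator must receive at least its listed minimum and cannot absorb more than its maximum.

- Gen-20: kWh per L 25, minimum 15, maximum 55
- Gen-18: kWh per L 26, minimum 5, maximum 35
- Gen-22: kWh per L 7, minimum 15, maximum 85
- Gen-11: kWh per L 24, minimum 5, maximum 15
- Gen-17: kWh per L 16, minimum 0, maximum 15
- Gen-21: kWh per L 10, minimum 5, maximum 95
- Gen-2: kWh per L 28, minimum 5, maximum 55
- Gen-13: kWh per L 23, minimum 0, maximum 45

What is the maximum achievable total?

5375

Meeting every minimum uses 15+5+15+5+0+5+5+0 = 50 L, leaving 175.
Order the generators by kWh per L: Gen-2 28 > Gen-18 26 > Gen-20 25 > Gen-11 24 > Gen-13 23 > Gen-17 16 > Gen-21 10 > Gen-22 7.
Give Gen-2 50 more to hit its cap of 55 — 125 left.
Gen-18: +30 to 35 (cap) — 95 left.
Gen-20 takes 40 more to reach its cap of 55 — 55 left.
Give Gen-11 10 more to hit its cap of 15 — 45 left.
Gen-13 takes 45 more to reach its cap of 45 — 0 left.
Total = 25×55 + 26×35 + 7×15 + 24×15 + 10×5 + 28×55 + 23×45 = 5375.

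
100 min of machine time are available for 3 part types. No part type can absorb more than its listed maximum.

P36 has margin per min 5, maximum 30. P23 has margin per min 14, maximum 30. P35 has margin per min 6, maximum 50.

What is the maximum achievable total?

820

Highest margin per min first: P23 14 > P35 6 > P36 5.
P23 takes 30 to reach its cap of 30 — 70 left.
P35: +50 to 50 (cap) — 20 left.
Only 20 left; P36 takes them to reach 20.
Total = 5×20 + 14×30 + 6×50 = 820.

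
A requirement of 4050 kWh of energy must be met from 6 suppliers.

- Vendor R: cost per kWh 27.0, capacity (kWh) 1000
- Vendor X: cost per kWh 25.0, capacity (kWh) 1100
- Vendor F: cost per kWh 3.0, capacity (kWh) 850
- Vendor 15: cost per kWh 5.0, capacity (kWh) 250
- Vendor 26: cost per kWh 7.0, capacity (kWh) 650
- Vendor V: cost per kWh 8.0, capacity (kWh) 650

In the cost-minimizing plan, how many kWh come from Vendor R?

550

Fill from the cheapest supplier first.
Vendor F (3.0): use full 850 ; 3200 kWh to go.
Vendor 15 at 5.0: take all 250 kWh ; 2950 still needed.
Take 650 from Vendor 26 at 7.0 ; need 2300 more.
Take 650 from Vendor V at 8.0 ; need 1650 more.
Vendor X at 25.0: take all 1100 kWh ; 550 still needed.
Vendor R at 27.0: take 550 of its 1000 ; requirement met.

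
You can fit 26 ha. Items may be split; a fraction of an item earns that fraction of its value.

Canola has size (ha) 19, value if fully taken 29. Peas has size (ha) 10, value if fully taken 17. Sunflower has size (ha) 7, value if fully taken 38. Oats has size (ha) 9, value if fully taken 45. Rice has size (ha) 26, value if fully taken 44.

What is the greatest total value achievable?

100

Rank by value-to-size ratio: Sunflower 38/7≈5.43, Oats 45/9≈5, Peas 17/10≈1.7, Rice 44/26≈1.69, Canola 29/19≈1.53.
Sunflower: take in full, 7 ha for value 38 — 19 left.
Oats: take in full, 9 ha for value 45 — 10 left.
All 10 ha of Peas fit (value 17) — 0 remain.
Total value = 100.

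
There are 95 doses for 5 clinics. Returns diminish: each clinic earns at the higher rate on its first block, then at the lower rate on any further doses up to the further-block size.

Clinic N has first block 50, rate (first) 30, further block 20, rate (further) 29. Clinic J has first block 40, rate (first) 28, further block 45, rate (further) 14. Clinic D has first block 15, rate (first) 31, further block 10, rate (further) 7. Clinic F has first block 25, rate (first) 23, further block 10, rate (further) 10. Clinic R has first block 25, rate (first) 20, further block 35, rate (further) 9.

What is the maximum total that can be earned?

2825

Treat each block as its own option and order by rate: Clinic D/first 31 > Clinic N/first 30 > Clinic N/second 29 > Clinic J/first 28 > Clinic F/first 23 > Clinic R/first 20 > Clinic J/second 14 > Clinic F/second 10 > Clinic R/second 9 > Clinic D/second 7.
Clinic D first at 31: fill all 15 ; 80 left.
Clinic N first at 30: fill all 50 ; 30 left.
Fill Clinic N second block (20 at 29) ; 10 left.
Clinic J/first: +10 of 40 at 28; pool empty.
Total = 31×15 + 30×50 + 29×20 + 28×10 = 2825.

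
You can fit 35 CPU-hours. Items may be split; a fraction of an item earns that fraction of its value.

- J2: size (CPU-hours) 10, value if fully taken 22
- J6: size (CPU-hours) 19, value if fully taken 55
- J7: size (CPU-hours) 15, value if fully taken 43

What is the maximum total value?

Rank by value-to-size ratio: J6 55/19≈2.89, J7 43/15≈2.87, J2 22/10≈2.2.
J6: take in full, 19 CPU-hours for value 55 → 16 left.
J7: take in full, 15 CPU-hours for value 43 → 1 left.
Only 1 CPU-hours remain; take 1/10 of J2 for value 22×1/10 = 2.2.
Total value = 100.2.

100.2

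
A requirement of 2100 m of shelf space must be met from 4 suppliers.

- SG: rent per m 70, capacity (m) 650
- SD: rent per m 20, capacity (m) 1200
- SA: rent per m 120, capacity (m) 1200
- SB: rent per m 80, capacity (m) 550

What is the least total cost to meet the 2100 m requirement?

89500

Use suppliers in increasing cost order.
Take 1200 from SD at 20 ; need 900 more.
SG at 70: take all 650 m ; 250 still needed.
SB (80): take the remaining 250 ; done.
SA: unused.
Cost = 1200×20 + 650×70 + 250×80 = 89500.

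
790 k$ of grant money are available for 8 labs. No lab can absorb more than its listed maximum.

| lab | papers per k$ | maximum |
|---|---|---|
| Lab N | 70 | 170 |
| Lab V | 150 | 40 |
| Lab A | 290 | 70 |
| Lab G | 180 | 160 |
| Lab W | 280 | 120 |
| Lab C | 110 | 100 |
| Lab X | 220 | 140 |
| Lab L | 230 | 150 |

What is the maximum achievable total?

165700

Order the labs by papers per k$: Lab A 290 > Lab W 280 > Lab L 230 > Lab X 220 > Lab G 180 > Lab V 150 > Lab C 110 > Lab N 70.
Give Lab A 70 to hit its cap of 70 ; 720 left.
Give Lab W 120 to hit its cap of 120 ; 600 left.
Lab L takes 150 to reach its cap of 150 ; 450 left.
Give Lab X 140 to hit its cap of 140 ; 310 left.
Lab G takes 160 to reach its cap of 160 ; 150 left.
Give Lab V 40 to hit its cap of 40 ; 110 left.
Give Lab C 100 to hit its cap of 100 ; 10 left.
Lab N: +10 (room for 170) → 10. Pool exhausted.
Total = 70×10 + 150×40 + 290×70 + 180×160 + 280×120 + 110×100 + 220×140 + 230×150 = 165700.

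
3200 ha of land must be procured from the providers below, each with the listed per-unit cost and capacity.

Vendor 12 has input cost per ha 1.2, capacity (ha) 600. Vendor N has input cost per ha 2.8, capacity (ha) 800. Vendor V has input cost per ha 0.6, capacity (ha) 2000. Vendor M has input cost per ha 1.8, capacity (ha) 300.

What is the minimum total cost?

Use providers in increasing cost order.
Take 2000 from Vendor V at 0.6 — need 1200 more.
Vendor 12 (1.2): use full 600 — 600 ha to go.
Take 300 from Vendor M at 1.8 — need 300 more.
Take 300 from Vendor N at 2.8 to finish.
Cost = 2000×0.6 + 600×1.2 + 300×1.8 + 300×2.8 = 3300.

3300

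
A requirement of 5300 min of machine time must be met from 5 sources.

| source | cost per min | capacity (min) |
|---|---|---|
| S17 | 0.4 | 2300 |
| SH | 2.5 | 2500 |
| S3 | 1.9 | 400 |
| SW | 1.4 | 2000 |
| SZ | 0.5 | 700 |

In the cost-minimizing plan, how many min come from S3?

300

Cheapest first:
S17 (0.4): use full 2300 → 3000 min to go.
SZ (0.5): use full 700 → 2300 min to go.
SW (1.4): use full 2000 → 300 min to go.
S3 (1.9): take the remaining 300 → done.
SH: unused.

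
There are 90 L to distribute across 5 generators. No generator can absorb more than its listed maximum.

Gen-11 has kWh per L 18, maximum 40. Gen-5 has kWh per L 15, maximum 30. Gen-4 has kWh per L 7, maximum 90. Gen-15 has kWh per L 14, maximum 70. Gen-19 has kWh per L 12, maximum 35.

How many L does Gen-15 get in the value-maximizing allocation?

Order the generators by kWh per L: Gen-11 18 > Gen-5 15 > Gen-15 14 > Gen-19 12 > Gen-4 7.
Gen-11: +40 to 40 (cap) ; 50 left.
Gen-5 takes 30 to reach its cap of 30 ; 20 left.
Only 20 left; Gen-15 takes them to reach 20.

20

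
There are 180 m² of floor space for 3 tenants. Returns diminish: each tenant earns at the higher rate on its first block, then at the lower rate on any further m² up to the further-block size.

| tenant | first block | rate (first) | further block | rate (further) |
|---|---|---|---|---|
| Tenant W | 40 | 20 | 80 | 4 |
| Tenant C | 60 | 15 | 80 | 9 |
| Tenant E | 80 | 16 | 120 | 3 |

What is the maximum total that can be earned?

2980

Rank every tier by rate: Tenant W/tier1 20 > Tenant E/tier1 16 > Tenant C/tier1 15 > Tenant C/tier2 9 > Tenant W/tier2 4 > Tenant E/tier2 3.
Fill Tenant W tier1 block (40 at 20) — 140 left.
Tenant E/tier1 (16): +80 — 60 left.
Tenant C tier1 at 15: fill all 60 — 0 left.
Total = 20×40 + 16×80 + 15×60 = 2980.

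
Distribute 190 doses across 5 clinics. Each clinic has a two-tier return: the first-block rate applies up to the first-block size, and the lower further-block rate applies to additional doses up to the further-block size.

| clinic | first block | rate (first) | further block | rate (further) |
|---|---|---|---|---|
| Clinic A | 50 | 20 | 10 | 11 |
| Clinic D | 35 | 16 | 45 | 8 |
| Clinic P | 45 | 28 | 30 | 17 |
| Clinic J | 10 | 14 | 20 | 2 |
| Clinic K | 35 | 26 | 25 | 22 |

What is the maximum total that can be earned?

4310

Treat each block as its own option and order by rate: Clinic P/tier1 28 > Clinic K/tier1 26 > Clinic K/tier2 22 > Clinic A/tier1 20 > Clinic P/tier2 17 > Clinic D/tier1 16 > Clinic J/tier1 14 > Clinic A/tier2 11 > Clinic D/tier2 8 > Clinic J/tier2 2.
Clinic P/tier1 (28): +45 ; 145 left.
Clinic K tier1 at 26: fill all 35 ; 110 left.
Fill Clinic K tier2 block (25 at 22) ; 85 left.
Clinic A tier1 at 20: fill all 50 ; 35 left.
Clinic P tier2 at 17: fill all 30 ; 5 left.
Clinic D/tier1: +5 of 35 at 16; pool empty.
Total = 28×45 + 26×35 + 22×25 + 20×50 + 17×30 + 16×5 = 4310.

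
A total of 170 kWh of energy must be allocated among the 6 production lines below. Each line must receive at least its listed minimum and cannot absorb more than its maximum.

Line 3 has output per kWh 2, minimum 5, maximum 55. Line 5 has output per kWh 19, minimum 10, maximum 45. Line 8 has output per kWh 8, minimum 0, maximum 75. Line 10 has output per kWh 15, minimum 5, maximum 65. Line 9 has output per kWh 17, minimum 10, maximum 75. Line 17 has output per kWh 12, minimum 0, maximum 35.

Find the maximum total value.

2815

Meeting every minimum uses 5+10+0+5+10+0 = 30 kWh, leaving 140.
Rank by output per kWh: Line 5 19 > Line 9 17 > Line 10 15 > Line 17 12 > Line 8 8 > Line 3 2.
Give Line 5 35 more to hit its cap of 45 — 105 left.
Line 9: +65 to 75 (cap) — 40 left.
Line 10: +40 (room for 60) → 45. Pool exhausted.
Total = 2×5 + 19×45 + 15×45 + 17×75 = 2815.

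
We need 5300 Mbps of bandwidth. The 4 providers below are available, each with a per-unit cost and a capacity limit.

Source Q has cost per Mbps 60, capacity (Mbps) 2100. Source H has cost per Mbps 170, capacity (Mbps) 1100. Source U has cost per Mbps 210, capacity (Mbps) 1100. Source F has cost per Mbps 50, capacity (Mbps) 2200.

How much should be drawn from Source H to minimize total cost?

Cheapest first:
Source F at 50: take all 2200 Mbps ; 3100 still needed.
Source Q (60): use full 2100 ; 1000 Mbps to go.
Source H at 170: take 1000 of its 1100 ; requirement met.
Source U: unused.

1000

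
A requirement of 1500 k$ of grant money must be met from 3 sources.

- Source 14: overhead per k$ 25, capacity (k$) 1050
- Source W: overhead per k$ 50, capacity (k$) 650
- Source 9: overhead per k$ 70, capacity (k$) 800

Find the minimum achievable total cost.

48750

Cheapest first:
Take 1050 from Source 14 at 25 → need 450 more.
Take 450 from Source W at 50 to finish.
Source 9: unused.
Cost = 1050×25 + 450×50 = 48750.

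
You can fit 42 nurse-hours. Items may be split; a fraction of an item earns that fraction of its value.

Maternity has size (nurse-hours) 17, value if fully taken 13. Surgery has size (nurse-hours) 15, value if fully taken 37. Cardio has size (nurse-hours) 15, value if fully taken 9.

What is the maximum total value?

56

Best value per unit of size first: Surgery 37/15≈2.47, Maternity 13/17≈0.765, Cardio 9/15≈0.6.
All 15 nurse-hours of Surgery fit (value 37) ; 27 remain.
All 17 nurse-hours of Maternity fit (value 13) ; 10 remain.
Fill the last 10 nurse-hours with part of Cardio: 10/15 of it earns 6.
Total value = 56.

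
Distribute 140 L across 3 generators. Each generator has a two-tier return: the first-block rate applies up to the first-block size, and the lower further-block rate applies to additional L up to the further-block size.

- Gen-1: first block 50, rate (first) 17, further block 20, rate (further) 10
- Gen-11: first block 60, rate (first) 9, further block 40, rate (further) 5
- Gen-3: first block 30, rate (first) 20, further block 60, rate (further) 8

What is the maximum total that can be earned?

Rank every tier by rate: Gen-3/T1 20 > Gen-1/T1 17 > Gen-1/T2 10 > Gen-11/T1 9 > Gen-3/T2 8 > Gen-11/T2 5.
Gen-3/T1 (20): +30 → 110 left.
Gen-1 T1 at 17: fill all 50 → 60 left.
Gen-1 T2 at 10: fill all 20 → 40 left.
Gen-11/T1: +40 of 60 at 9; pool empty.
Total = 20×30 + 17×50 + 10×20 + 9×40 = 2010.

2010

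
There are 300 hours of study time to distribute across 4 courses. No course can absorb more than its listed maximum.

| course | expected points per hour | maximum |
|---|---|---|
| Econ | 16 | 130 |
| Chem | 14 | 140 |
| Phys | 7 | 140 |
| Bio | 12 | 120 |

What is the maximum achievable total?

Highest expected points per hour first: Econ 16 > Chem 14 > Bio 12 > Phys 7.
Econ takes 130 to reach its cap of 130 ; 170 left.
Chem takes 140 to reach its cap of 140 ; 30 left.
Only 30 left; Bio takes them to reach 30.
Total = 16×130 + 14×140 + 12×30 = 4400.

4400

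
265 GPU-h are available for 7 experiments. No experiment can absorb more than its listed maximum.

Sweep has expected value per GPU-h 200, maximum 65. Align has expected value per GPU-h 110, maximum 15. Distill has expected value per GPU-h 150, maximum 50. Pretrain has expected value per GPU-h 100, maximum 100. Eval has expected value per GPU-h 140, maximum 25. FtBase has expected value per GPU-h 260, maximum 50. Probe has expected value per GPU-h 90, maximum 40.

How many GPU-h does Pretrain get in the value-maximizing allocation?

Highest expected value per GPU-h first: FtBase 260 > Sweep 200 > Distill 150 > Eval 140 > Align 110 > Pretrain 100 > Probe 90.
Give FtBase 50 to hit its cap of 50 ; 215 left.
Give Sweep 65 to hit its cap of 65 ; 150 left.
Give Distill 50 to hit its cap of 50 ; 100 left.
Eval takes 25 to reach its cap of 25 ; 75 left.
Align: +15 to 15 (cap) ; 60 left.
Pretrain has room for 100 but only 60 remain, so it gets 60.

60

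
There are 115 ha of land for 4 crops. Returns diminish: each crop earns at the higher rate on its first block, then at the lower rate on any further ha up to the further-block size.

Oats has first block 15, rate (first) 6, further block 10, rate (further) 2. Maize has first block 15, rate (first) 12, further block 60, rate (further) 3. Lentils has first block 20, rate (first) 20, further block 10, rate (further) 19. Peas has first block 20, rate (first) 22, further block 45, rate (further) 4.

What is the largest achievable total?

1440

Order all 8 blocks by rate: Peas/tier1 22 > Lentils/tier1 20 > Lentils/tier2 19 > Maize/tier1 12 > Oats/tier1 6 > Peas/tier2 4 > Maize/tier2 3 > Oats/tier2 2.
Peas tier1 at 22: fill all 20 — 95 left.
Lentils/tier1 (20): +20 — 75 left.
Fill Lentils tier2 block (10 at 19) — 65 left.
Maize/tier1 (12): +15 — 50 left.
Oats tier1 at 6: fill all 15 — 35 left.
Peas/tier2: +35 of 45 at 4; pool empty.
Total = 22×20 + 20×20 + 19×10 + 12×15 + 6×15 + 4×35 = 1440.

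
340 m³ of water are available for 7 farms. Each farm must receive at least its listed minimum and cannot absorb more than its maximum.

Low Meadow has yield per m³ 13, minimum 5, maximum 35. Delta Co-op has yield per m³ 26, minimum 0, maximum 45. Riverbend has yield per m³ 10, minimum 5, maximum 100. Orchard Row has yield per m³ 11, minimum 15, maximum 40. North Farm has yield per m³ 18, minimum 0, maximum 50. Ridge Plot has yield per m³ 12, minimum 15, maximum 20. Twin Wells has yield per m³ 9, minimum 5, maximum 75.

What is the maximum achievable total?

4655

Meeting every minimum uses 5+0+5+15+0+15+5 = 45 m³, leaving 295.
Rank by yield per m³: Delta Co-op 26 > North Farm 18 > Low Meadow 13 > Ridge Plot 12 > Orchard Row 11 > Riverbend 10 > Twin Wells 9.
Give Delta Co-op 45 more to hit its cap of 45 → 250 left.
North Farm: +50 to 50 (cap) → 200 left.
Low Meadow: +30 to 35 (cap) → 170 left.
Ridge Plot takes 5 more to reach its cap of 20 → 165 left.
Give Orchard Row 25 more to hit its cap of 40 → 140 left.
Give Riverbend 95 more to hit its cap of 100 → 45 left.
Only 45 left; Twin Wells takes them to reach 50.
Total = 13×35 + 26×45 + 10×100 + 11×40 + 18×50 + 12×20 + 9×50 = 4655.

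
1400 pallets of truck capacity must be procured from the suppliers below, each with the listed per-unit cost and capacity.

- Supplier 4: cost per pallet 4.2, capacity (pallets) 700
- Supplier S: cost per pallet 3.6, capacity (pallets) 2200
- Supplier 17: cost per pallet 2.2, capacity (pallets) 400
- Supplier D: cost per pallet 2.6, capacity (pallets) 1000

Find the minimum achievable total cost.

3480

Fill from the cheapest supplier first.
Supplier 17 at 2.2: take all 400 pallets → 1000 still needed.
Supplier D at 2.6: take all 1000 pallets → 0 still needed.
Supplier S, Supplier 4: unused.
Cost = 400×2.2 + 1000×2.6 = 3480.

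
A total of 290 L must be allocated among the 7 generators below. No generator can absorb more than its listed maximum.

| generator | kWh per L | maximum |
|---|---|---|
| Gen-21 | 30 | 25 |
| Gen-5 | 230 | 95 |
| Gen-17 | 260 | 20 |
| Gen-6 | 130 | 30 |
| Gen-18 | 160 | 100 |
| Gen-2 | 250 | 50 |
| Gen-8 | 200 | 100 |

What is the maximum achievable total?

Highest kWh per L first: Gen-17 260 > Gen-2 250 > Gen-5 230 > Gen-8 200 > Gen-18 160 > Gen-6 130 > Gen-21 30.
Gen-17 takes 20 to reach its cap of 20 → 270 left.
Gen-2: +50 to 50 (cap) → 220 left.
Gen-5 takes 95 to reach its cap of 95 → 125 left.
Gen-8 takes 100 to reach its cap of 100 → 25 left.
Gen-18: +25 (room for 100) → 25. Pool exhausted.
Total = 230×95 + 260×20 + 160×25 + 250×50 + 200×100 = 63550.

63550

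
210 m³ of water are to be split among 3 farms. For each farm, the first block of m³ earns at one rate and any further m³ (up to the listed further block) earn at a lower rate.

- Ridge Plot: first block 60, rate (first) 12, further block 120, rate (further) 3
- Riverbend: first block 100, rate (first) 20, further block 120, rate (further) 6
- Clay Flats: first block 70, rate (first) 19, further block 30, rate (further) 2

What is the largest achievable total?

Order all 6 blocks by rate: Riverbend/tier1 20 > Clay Flats/tier1 19 > Ridge Plot/tier1 12 > Riverbend/tier2 6 > Ridge Plot/tier2 3 > Clay Flats/tier2 2.
Riverbend tier1 at 20: fill all 100 ; 110 left.
Clay Flats tier1 at 19: fill all 70 ; 40 left.
Ridge Plot tier1 at 12: only 40 left, fill 40.
Total = 20×100 + 19×70 + 12×40 = 3810.

3810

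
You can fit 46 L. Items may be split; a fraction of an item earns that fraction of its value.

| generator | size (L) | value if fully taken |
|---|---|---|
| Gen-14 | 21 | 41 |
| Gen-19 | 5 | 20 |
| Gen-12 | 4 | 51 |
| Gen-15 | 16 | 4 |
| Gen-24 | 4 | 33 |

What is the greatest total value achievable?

148

Best value per unit of size first: Gen-12 51/4≈12.8, Gen-24 33/4≈8.25, Gen-19 20/5≈4, Gen-14 41/21≈1.95, Gen-15 4/16≈0.25.
Take all of Gen-12 (4 L, value 51) — 42 L left.
All 4 L of Gen-24 fit (value 33) — 38 remain.
Take all of Gen-19 (5 L, value 20) — 33 L left.
Take all of Gen-14 (21 L, value 41) — 12 L left.
12 L left: a 12/16 share of Gen-15 gives 4×12/16 = 3.
Total value = 148.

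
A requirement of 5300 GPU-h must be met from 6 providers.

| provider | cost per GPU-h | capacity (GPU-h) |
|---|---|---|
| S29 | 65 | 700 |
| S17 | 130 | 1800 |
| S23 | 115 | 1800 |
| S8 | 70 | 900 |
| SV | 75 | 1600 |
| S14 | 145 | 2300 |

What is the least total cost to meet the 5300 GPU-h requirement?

Use providers in increasing cost order.
S29 at 65: take all 700 GPU-h — 4600 still needed.
Take 900 from S8 at 70 — need 3700 more.
SV (75): use full 1600 — 2100 GPU-h to go.
S23 (115): use full 1800 — 300 GPU-h to go.
Take 300 from S17 at 130 to finish.
S14: unused.
Cost = 700×65 + 900×70 + 1600×75 + 1800×115 + 300×130 = 474500.

474500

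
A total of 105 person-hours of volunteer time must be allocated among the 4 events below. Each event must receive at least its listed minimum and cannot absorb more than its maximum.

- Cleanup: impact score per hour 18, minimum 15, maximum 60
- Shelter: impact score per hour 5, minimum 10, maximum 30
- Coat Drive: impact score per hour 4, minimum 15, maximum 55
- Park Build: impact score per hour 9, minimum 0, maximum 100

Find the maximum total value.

1370

Meeting every minimum uses 15+10+15+0 = 40 person-hours, leaving 65.
Rank by impact score per hour: Cleanup 18 > Park Build 9 > Shelter 5 > Coat Drive 4.
Give Cleanup 45 more to hit its cap of 60 → 20 left.
Park Build has room for 100 more but only 20 remain, so it gets 20.
Total = 18×60 + 5×10 + 4×15 + 9×20 = 1370.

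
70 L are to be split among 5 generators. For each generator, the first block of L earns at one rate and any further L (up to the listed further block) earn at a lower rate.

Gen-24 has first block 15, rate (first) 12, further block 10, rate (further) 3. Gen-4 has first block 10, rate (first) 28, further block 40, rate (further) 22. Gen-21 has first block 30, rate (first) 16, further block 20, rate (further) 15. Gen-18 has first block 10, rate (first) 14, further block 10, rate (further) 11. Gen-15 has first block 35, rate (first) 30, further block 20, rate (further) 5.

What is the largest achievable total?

1880

Order all 10 blocks by rate: Gen-15/tier1 30 > Gen-4/tier1 28 > Gen-4/tier2 22 > Gen-21/tier1 16 > Gen-21/tier2 15 > Gen-18/tier1 14 > Gen-24/tier1 12 > Gen-18/tier2 11 > Gen-15/tier2 5 > Gen-24/tier2 3.
Gen-15 tier1 at 30: fill all 35 — 35 left.
Gen-4 tier1 at 28: fill all 10 — 25 left.
Gen-4 tier2 at 22: only 25 left, fill 25.
Total = 30×35 + 28×10 + 22×25 = 1880.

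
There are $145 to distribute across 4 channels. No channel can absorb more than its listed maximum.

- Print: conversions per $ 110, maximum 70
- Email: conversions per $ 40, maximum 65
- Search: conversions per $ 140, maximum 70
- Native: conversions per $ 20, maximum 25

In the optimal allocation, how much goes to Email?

Highest conversions per $ first: Search 140 > Print 110 > Email 40 > Native 20.
Search: +70 to 70 (cap) → 75 left.
Print takes 70 to reach its cap of 70 → 5 left.
Email has room for 65 but only 5 remain, so it gets 5.

5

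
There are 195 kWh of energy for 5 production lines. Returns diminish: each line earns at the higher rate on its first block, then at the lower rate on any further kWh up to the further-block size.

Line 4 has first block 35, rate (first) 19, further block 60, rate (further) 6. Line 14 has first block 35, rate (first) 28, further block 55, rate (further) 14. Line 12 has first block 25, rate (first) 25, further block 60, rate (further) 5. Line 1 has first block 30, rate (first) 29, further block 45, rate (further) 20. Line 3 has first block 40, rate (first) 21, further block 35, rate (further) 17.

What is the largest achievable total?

4595

Rank every tier by rate: Line 1/T1 29 > Line 14/T1 28 > Line 12/T1 25 > Line 3/T1 21 > Line 1/T2 20 > Line 4/T1 19 > Line 3/T2 17 > Line 14/T2 14 > Line 4/T2 6 > Line 12/T2 5.
Fill Line 1 T1 block (30 at 29) → 165 left.
Line 14/T1 (28): +35 → 130 left.
Line 12 T1 at 25: fill all 25 → 105 left.
Line 3 T1 at 21: fill all 40 → 65 left.
Line 1 T2 at 20: fill all 45 → 20 left.
Line 4 T1 at 19: only 20 left, fill 20.
Total = 29×30 + 28×35 + 25×25 + 21×40 + 20×45 + 19×20 = 4595.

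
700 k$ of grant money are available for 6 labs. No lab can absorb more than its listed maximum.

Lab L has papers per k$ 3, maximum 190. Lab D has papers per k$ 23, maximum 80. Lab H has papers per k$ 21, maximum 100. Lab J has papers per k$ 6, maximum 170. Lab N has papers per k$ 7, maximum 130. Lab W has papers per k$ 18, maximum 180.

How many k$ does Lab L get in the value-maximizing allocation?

Order the labs by papers per k$: Lab D 23 > Lab H 21 > Lab W 18 > Lab N 7 > Lab J 6 > Lab L 3.
Give Lab D 80 to hit its cap of 80 → 620 left.
Lab H: +100 to 100 (cap) → 520 left.
Give Lab W 180 to hit its cap of 180 → 340 left.
Lab N: +130 to 130 (cap) → 210 left.
Give Lab J 170 to hit its cap of 170 → 40 left.
Lab L has room for 190 but only 40 remain, so it gets 40.

40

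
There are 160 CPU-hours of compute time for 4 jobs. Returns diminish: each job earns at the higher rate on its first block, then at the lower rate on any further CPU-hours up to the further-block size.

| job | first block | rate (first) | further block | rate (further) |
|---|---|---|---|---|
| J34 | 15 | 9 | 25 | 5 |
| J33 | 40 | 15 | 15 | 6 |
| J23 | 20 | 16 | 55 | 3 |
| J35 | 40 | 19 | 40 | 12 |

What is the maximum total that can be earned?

2325

Order all 8 blocks by rate: J35/first 19 > J23/first 16 > J33/first 15 > J35/second 12 > J34/first 9 > J33/second 6 > J34/second 5 > J23/second 3.
J35/first (19): +40 — 120 left.
J23/first (16): +20 — 100 left.
J33 first at 15: fill all 40 — 60 left.
J35 second at 12: fill all 40 — 20 left.
J34 first at 9: fill all 15 — 5 left.
J33 second at 6: only 5 left, fill 5.
Total = 19×40 + 16×20 + 15×40 + 12×40 + 9×15 + 6×5 = 2325.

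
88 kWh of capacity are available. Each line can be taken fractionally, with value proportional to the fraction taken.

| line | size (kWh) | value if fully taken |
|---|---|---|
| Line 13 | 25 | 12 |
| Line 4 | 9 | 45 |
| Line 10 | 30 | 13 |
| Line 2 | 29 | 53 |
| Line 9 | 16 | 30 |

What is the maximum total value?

143.9

Rank by value-to-size ratio: Line 4 45/9≈5, Line 9 30/16≈1.88, Line 2 53/29≈1.83, Line 13 12/25≈0.48, Line 10 13/30≈0.433.
Take all of Line 4 (9 kWh, value 45) ; 79 kWh left.
All 16 kWh of Line 9 fit (value 30) ; 63 remain.
Line 2: take in full, 29 kWh for value 53 ; 34 left.
Take all of Line 13 (25 kWh, value 12) ; 9 kWh left.
Only 9 kWh remain; take 9/30 of Line 10 for value 13×9/30 = 3.9.
Total value = 143.9.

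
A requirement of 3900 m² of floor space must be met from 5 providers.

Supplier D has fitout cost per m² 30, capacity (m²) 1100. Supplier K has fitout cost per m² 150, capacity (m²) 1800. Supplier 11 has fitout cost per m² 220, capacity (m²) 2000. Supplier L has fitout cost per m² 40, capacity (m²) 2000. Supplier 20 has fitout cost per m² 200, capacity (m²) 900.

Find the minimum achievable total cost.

233000

Use providers in increasing cost order.
Supplier D (30): use full 1100 → 2800 m² to go.
Supplier L (40): use full 2000 → 800 m² to go.
Supplier K (150): take the remaining 800 → done.
Supplier 20, Supplier 11: unused.
Cost = 1100×30 + 2000×40 + 800×150 = 233000.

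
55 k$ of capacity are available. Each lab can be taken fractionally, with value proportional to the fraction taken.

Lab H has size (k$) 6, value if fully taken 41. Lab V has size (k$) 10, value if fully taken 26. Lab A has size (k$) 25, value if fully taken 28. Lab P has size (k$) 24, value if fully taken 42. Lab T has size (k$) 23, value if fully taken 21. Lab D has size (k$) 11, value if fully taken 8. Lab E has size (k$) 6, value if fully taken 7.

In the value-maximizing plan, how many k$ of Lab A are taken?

9

Best value per unit of size first: Lab H 41/6≈6.83, Lab V 26/10≈2.6, Lab P 42/24≈1.75, Lab E 7/6≈1.17, Lab A 28/25≈1.12, Lab T 21/23≈0.913, Lab D 8/11≈0.727.
All 6 k$ of Lab H fit (value 41) ; 49 remain.
Lab V: take in full, 10 k$ for value 26 ; 39 left.
All 24 k$ of Lab P fit (value 42) ; 15 remain.
Take all of Lab E (6 k$, value 7) ; 9 k$ left.
9 k$ left: a 9/25 share of Lab A gives 28×9/25 = 10.08.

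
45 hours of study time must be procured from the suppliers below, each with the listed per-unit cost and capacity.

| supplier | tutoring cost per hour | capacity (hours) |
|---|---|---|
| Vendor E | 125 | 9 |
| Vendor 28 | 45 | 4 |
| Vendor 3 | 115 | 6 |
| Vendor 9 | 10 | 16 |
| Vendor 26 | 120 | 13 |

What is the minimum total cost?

3340

Fill from the cheapest supplier first.
Vendor 9 (10): use full 16 ; 29 hours to go.
Vendor 28 (45): use full 4 ; 25 hours to go.
Vendor 3 at 115: take all 6 hours ; 19 still needed.
Vendor 26 (120): use full 13 ; 6 hours to go.
Vendor E (125): take the remaining 6 ; done.
Cost = 16×10 + 4×45 + 6×115 + 13×120 + 6×125 = 3340.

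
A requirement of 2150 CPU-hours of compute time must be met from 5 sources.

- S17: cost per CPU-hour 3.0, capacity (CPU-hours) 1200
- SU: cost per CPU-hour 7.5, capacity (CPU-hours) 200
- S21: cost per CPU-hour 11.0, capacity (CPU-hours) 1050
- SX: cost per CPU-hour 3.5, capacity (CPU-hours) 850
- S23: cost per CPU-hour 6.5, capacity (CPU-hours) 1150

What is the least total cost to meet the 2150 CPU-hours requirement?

Fill from the cheapest source first.
S17 (3.0): use full 1200 — 950 CPU-hours to go.
Take 850 from SX at 3.5 — need 100 more.
S23 at 6.5: take 100 of its 1150 — requirement met.
SU, S21: unused.
Cost = 1200×3.0 + 850×3.5 + 100×6.5 = 7225.

7225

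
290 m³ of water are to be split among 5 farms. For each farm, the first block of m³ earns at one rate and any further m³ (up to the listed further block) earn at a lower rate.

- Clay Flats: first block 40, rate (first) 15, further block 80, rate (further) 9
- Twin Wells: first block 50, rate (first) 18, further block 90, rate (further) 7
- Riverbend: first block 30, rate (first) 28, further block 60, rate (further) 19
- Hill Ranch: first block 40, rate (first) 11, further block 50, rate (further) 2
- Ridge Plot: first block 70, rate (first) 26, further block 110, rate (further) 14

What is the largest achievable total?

5860

Rank every tier by rate: Riverbend/tier1 28 > Ridge Plot/tier1 26 > Riverbend/tier2 19 > Twin Wells/tier1 18 > Clay Flats/tier1 15 > Ridge Plot/tier2 14 > Hill Ranch/tier1 11 > Clay Flats/tier2 9 > Twin Wells/tier2 7 > Hill Ranch/tier2 2.
Riverbend/tier1 (28): +30 — 260 left.
Ridge Plot tier1 at 26: fill all 70 — 190 left.
Fill Riverbend tier2 block (60 at 19) — 130 left.
Fill Twin Wells tier1 block (50 at 18) — 80 left.
Clay Flats tier1 at 15: fill all 40 — 40 left.
40 remain; put them into Ridge Plot tier2 at 14.
Total = 28×30 + 26×70 + 19×60 + 18×50 + 15×40 + 14×40 = 5860.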